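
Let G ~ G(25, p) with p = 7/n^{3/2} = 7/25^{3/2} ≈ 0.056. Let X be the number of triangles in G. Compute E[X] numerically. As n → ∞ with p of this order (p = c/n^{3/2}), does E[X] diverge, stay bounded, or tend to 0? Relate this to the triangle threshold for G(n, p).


Number of potential triangles: C(25, 3) = 2300.
Each occurs with probability p³ ≈ (0.056)³ ≈ 1.7561600e-04.
By linearity: E[X] = C(25, 3)·p³ ≈ 2300 · 1.7561600e-04 ≈ 0.40392.
Since α = 3/2 > 1, p = c/n^{3/2} = o(1/n) is below the triangle threshold p ~ 1/n. Asymptotically E[X] ~ (c³/6)·n^{3(1−α)} = (7³/6)·n^{-1.5} → 0, so by Markov's inequality G has no triangles w.h.p.

E[X] ≈ 0.40392; in regime p = Θ(1/n^{3/2}) E[X] tends to 0 (below the triangle threshold p ~ 1/n).


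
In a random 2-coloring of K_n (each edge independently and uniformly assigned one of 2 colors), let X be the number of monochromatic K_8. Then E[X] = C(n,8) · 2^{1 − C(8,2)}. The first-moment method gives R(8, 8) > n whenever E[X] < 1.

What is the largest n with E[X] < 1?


We need C(n, 8) · 2^{1 − 28} < 1, i.e. C(n, 8) < 2^{28 − 1} = 134217728.
Check values of n near the boundary:
  n = 40: C(40, 8) = 76904685; 76904685 < 134217728? YES
  n = 41: C(41, 8) = 95548245; 95548245 < 134217728? YES
  n = 42: C(42, 8) = 118030185; 118030185 < 134217728? YES
  n = 43: C(43, 8) = 145008513; 145008513 < 134217728? NO
The largest n with C(n, 8) < 134217728 is n = 42 (where E[X] = 118030185/134217728 ≈ 0.8794). Hence R(8, 8) > 42, i.e. R(8, 8) ≥ 43.

Largest n = 42; hence R(8, 8) > 42.


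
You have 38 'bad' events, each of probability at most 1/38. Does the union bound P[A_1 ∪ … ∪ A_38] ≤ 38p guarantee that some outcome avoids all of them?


Union bound: P[∪_{i=1}^{38} A_i] ≤ Σ_i P[A_i] ≤ 38·p = 38·(1/38) = 1.
Numerically: 1 ≈ 1.00000.
Is 1 < 1? NO.
Since the bound 1 is ≥ 1, the union bound is uninformative here; it does NOT by itself certify existence.

38·p = 1 ≈ 1.00000; existence NOT certified by the union bound.


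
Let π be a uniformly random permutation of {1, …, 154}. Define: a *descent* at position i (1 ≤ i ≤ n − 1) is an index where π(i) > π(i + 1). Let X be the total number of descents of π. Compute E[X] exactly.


Write X = Σ X_I over i = 1, …, 153, with X_I the indicator of one descent.
There are 153 indicators.
For each fixed i, the pair (π(i), π(i+1)) is a uniformly random ordered pair of distinct values from {1, …, 154}; by symmetry P[π(i) > π(i+1)] = 1/2.
By linearity: E[X] = 153 · (1/2) = (154 − 1) · (1/2) = 153/2 ≈ 76.500000.

E[X] = 153/2 = 76.500000.


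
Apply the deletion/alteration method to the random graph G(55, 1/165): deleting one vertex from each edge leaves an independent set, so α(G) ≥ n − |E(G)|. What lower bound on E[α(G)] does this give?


E[|E(G)|] = C(55, 2)·p = 1485 · (1/165) = 9.
E[α(G)] ≥ n − E[|E(G)|] = 55 − 9 = 46.
Numerically: ≈ 46.0000.
(This is only a lower bound; the true E[α(G)] may be larger.)

E[α(G)] ≥ 46 ≈ 46.0000.


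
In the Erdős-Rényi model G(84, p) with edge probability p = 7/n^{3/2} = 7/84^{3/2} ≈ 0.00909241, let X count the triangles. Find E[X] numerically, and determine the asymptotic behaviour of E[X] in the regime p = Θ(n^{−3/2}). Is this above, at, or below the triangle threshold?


Number of potential triangles: C(84, 3) = 95284.
Each occurs with probability p³ ≈ (0.00909241)³ ≈ 7.51687508e-07.
By linearity: E[X] = C(84, 3)·p³ ≈ 95284 · 7.51687508e-07 ≈ 0.071624.
Since α = 3/2 > 1, p = c/n^{3/2} = o(1/n) is below the triangle threshold p ~ 1/n. Asymptotically E[X] ~ (c³/6)·n^{3(1−α)} = (7³/6)·n^{-1.5} → 0, so by Markov's inequality G has no triangles w.h.p.

E[X] ≈ 0.071624; in regime p = Θ(1/n^{3/2}) E[X] tends to 0 (below the triangle threshold p ~ 1/n).


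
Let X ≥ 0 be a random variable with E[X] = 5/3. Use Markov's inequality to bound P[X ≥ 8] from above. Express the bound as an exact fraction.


μ = E[X] = 5/3, a = 8.
Markov: P[X ≥ 8] ≤ μ/a = (5/3)/8 = 5/24.
Numerically: ≈ 0.208333.
(Since a = 8 > μ = 1.666667, the bound 5/24 is < 1 and informative.)

P[X ≥ 8] ≤ 5/24 ≈ 0.208333.


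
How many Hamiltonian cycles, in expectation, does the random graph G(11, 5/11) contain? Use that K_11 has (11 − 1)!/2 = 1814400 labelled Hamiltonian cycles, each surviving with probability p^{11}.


K_11 has (11 − 1)!/2 = 1814400 labelled Hamiltonian cycles.
For each such Hamiltonian cycle H, let X_H = 1 if all 11 edges of H are present in G. Then P[X_H = 1] = p^{11} = (5/11)^{11} = 48828125/285311670611.
By linearity of expectation: E[X] = Σ_H E[X_H] = 1814400 · p^{11} = 1814400 · 48828125/285311670611 = 88593750000000/285311670611.
Numerically: E[X] ≈ 310.5.

E[X] = 1814400 · (5/11)^{11} = 88593750000000/285311670611 ≈ 310.5.


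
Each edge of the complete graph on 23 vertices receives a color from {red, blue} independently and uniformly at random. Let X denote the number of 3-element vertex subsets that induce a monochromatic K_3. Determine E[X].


Let X = Σ_S X_S over the C(23, 3) = 1771 subsets S of size 3, where X_S = 1 if the K_3 on S is monochromatic.
For a fixed S, the K_3 on S has C(3, 2) = 3 edges. P[all 3 edges red] = (1/2)^3, and likewise for blue, so P[monochromatic] = 2·(1/2)^3 = 2^{1 − 3} = 1/4.
By linearity of expectation: E[X] = C(23, 3) · 2^{1 − 3} = 1771 · 1/4 = 1771/4.
Numerically: E[X] ≈ 442.750000.

E[X] = C(23,3)·2^(1−C(3,2)) = 1771/4 ≈ 442.750000.


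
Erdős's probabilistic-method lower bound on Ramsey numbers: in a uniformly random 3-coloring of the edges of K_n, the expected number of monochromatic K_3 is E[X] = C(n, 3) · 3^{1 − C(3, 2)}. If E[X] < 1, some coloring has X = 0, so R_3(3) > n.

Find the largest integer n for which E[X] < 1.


We need C(n, 3) · 3^{1 − 3} < 1, i.e. C(n, 3) < 3^{3 − 1} = 9.
Check values of n near the boundary:
  n = 3: C(3, 3) = 1; 1 < 9? YES
  n = 4: C(4, 3) = 4; 4 < 9? YES
  n = 5: C(5, 3) = 10; 10 < 9? NO
The largest n with C(n, 3) < 9 is n = 4 (where E[X] = 4/9 ≈ 0.444). Hence R_3(3) > 4, i.e. R_3(3) ≥ 5.

Largest n = 4; hence R_3(3) > 4.


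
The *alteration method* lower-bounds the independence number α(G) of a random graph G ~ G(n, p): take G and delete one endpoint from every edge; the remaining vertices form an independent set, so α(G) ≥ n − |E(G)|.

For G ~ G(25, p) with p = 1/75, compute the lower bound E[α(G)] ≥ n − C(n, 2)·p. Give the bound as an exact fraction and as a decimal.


E[|E(G)|] = C(25, 2)·p = 300 · (1/75) = 4.
E[α(G)] ≥ n − E[|E(G)|] = 25 − 4 = 21.
Numerically: ≈ 21.00000.
(This is only a lower bound; the true E[α(G)] may be larger.)

E[α(G)] ≥ 21 ≈ 21.00000.


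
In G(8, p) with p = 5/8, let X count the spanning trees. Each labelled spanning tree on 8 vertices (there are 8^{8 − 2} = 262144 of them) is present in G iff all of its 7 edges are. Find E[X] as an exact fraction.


K_8 has 8^{8 − 2} = 262144 labelled spanning trees.
For each such spanning tree H, let X_H = 1 if all 7 edges of H are present in G. Then P[X_H = 1] = p^{7} = (5/8)^{7} = 78125/2097152.
By linearity of expectation: E[X] = Σ_H E[X_H] = 262144 · p^{7} = 262144 · 78125/2097152 = 78125/8.
Numerically: E[X] ≈ 9766.

E[X] = 262144 · (5/8)^{7} = 78125/8 ≈ 9766.


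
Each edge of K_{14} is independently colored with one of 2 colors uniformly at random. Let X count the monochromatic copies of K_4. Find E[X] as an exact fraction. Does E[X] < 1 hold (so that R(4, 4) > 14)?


E[X] = C(14, 4) · 2^{1 − 6} = 1001 · 2^{−5} = 1001/32.
As a reduced fraction: E[X] = 1001/32 ≈ 31.281.
Is E[X] < 1? NO.
Since E[X] ≥ 1, the first-moment bound is inconclusive at n = 14; it does NOT by itself certify R(4, 4) > 14.

E[X] = 1001/32 ≈ 31.281; E[X] ≥ 1; first-moment method inconclusive here.


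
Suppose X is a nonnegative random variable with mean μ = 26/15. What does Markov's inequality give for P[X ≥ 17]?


μ = E[X] = 26/15, a = 17.
Markov: P[X ≥ 17] ≤ μ/a = (26/15)/17 = 26/255.
Numerically: ≈ 0.102.
(Since a = 17 > μ = 1.733, the bound 26/255 is < 1 and informative.)

P[X ≥ 17] ≤ 26/255 ≈ 0.102.


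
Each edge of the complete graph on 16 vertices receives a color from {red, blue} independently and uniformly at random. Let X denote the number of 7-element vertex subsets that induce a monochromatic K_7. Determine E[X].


Let X = Σ_S X_S over the C(16, 7) = 11440 subsets S of size 7, where X_S = 1 if the K_7 on S is monochromatic.
For a fixed S, the K_7 on S has C(7, 2) = 21 edges. P[all 21 edges red] = (1/2)^21, and likewise for blue, so P[monochromatic] = 2·(1/2)^21 = 2^{1 − 21} = 1/1048576.
By linearity: E[X] = C(16, 7) · 2^{1 − 21} = 11440 · 1/1048576 = 715/65536.
Numerically: E[X] ≈ 0.0109.

E[X] = C(16,7)·2^(1−C(7,2)) = 715/65536 ≈ 0.0109.


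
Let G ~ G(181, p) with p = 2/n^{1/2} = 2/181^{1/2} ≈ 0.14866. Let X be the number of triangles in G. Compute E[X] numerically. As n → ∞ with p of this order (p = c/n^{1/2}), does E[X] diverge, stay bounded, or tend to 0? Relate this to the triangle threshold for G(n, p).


Number of potential triangles: C(181, 3) = 971970.
Each occurs with probability p³ ≈ (0.14866)³ ≈ 3.2852780e-03.
By linearity: E[X] = C(181, 3)·p³ ≈ 971970 · 3.2852780e-03 ≈ 3193.19165.
Since α = 1/2 < 1, p = c/n^{1/2} ≫ 1/n is above the triangle threshold p ~ 1/n. Asymptotically E[X] ~ (c³/6)·n^{3(1−α)} = (2³/6)·n^{1.5} → ∞; triangles are abundant w.h.p.

E[X] ≈ 3193.19165; in regime p = Θ(1/n^{1/2}) E[X] diverges (above the triangle threshold p ~ 1/n).


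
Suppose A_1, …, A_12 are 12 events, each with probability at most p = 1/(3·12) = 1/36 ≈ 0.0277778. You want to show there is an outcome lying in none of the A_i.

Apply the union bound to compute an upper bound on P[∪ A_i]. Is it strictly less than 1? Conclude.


Union bound: P[∪_{i=1}^{12} A_i] ≤ Σ_i P[A_i] ≤ 12·p = 12·(1/36) = 1/3.
Numerically: 1/3 ≈ 0.3333333.
Is 1/3 < 1? YES.
Since P[∪ A_i] ≤ 1/3 < 1, the complement has P[∩ A_i^c] ≥ 1 − 1/3 = 2/3 > 0, so some outcome avoids every A_i.

12·p = 1/3 ≈ 0.3333333; existence CERTIFIED by the union bound.


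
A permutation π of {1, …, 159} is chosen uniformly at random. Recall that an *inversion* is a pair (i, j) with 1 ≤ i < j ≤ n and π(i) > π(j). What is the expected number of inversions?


Write X = Σ X_I over the C(159, 2) = 12561 pairs i < j, with X_I the indicator of one inversion.
There are 12561 indicators.
For each fixed pair i < j, the values π(i) and π(j) are two distinct elements of {1, …, 159} in uniformly random order; by symmetry P[π(i) > π(j)] = 1/2.
By linearity: E[X] = 12561 · (1/2) = C(159, 2) · (1/2) = 12561/2 = 12561/2 ≈ 6280.500000.

E[X] = 12561/2 = 6280.500000.


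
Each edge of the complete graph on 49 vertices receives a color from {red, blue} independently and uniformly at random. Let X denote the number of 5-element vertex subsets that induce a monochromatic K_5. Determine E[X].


Let X = Σ_S X_S over the C(49, 5) = 1906884 subsets S of size 5, where X_S = 1 if the K_5 on S is monochromatic.
For a fixed S, the K_5 on S has C(5, 2) = 10 edges. P[all 10 edges red] = (1/2)^10, and likewise for blue, so P[monochromatic] = 2·(1/2)^10 = 2^{1 − 10} = 1/512.
By linearity of expectation: E[X] = C(49, 5) · 2^{1 − 10} = 1906884 · 1/512 = 476721/128.
Numerically: E[X] ≈ 3724.382812.

E[X] = C(49,5)·2^(1−C(5,2)) = 476721/128 ≈ 3724.382812.


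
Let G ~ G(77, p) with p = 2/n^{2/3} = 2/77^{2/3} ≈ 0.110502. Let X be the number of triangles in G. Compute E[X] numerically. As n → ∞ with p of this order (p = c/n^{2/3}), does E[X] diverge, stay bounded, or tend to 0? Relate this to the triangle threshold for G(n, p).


Number of potential triangles: C(77, 3) = 73150.
Each occurs with probability p³ ≈ (0.110502)³ ≈ 1.34930005e-03.
By linearity: E[X] = C(77, 3)·p³ ≈ 73150 · 1.34930005e-03 ≈ 98.701299.
Since α = 2/3 < 1, p = c/n^{2/3} ≫ 1/n is above the triangle threshold p ~ 1/n. Asymptotically E[X] ~ (c³/6)·n^{3(1−α)} = (2³/6)·n^{1} → ∞; triangles are abundant w.h.p.

E[X] ≈ 98.701299; in regime p = Θ(1/n^{2/3}) E[X] diverges (above the triangle threshold p ~ 1/n).


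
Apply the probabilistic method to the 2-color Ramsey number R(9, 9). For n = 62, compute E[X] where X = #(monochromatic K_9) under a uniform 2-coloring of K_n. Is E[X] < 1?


E[X] = C(62, 9) · 2^{1 − 36} = 20286591270 · 2^{−35} = 20286591270/34359738368.
As a reduced fraction: E[X] = 10143295635/17179869184 ≈ 0.590418.
Is E[X] < 1? YES.
Since E[X] < 1, there exists a 2-coloring of K_{62} with no monochromatic K_9; hence R(9, 9) > 62.

E[X] = 10143295635/17179869184 ≈ 0.590418; E[X] < 1, so R(9, 9) > 62.


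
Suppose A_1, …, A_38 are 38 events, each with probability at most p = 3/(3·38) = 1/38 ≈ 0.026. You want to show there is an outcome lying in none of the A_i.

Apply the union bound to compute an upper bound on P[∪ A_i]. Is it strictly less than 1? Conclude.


Union bound: P[∪_{i=1}^{38} A_i] ≤ Σ_i P[A_i] ≤ 38·p = 38·(1/38) = 1.
Numerically: 1 ≈ 1.000.
Is 1 < 1? NO.
Since the bound 1 is ≥ 1, the union bound is uninformative here; it does NOT by itself certify existence.

38·p = 1 ≈ 1.000; existence NOT certified by the union bound.


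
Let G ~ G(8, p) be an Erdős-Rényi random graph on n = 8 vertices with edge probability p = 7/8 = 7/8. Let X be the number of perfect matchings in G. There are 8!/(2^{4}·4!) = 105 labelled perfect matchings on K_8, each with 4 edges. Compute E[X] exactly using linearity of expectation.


K_8 has 8!/(2^{4}·4!) = 105 labelled perfect matchings.
For each such perfect matching H, let X_H = 1 if all 4 edges of H are present in G. Then P[X_H = 1] = p^{4} = (7/8)^{4} = 2401/4096.
By linearity of expectation: E[X] = Σ_H E[X_H] = 105 · p^{4} = 105 · 2401/4096 = 252105/4096.
Numerically: E[X] ≈ 61.5.

E[X] = 105 · (7/8)^{4} = 252105/4096 ≈ 61.5.


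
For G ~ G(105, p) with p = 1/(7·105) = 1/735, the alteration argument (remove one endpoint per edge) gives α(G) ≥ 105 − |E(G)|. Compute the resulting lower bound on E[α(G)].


E[|E(G)|] = C(105, 2)·p = 5460 · (1/735) = 52/7.
E[α(G)] ≥ n − E[|E(G)|] = 105 − 52/7 = 683/7.
Numerically: ≈ 97.5714.
(This is only a lower bound; the true E[α(G)] may be larger.)

E[α(G)] ≥ 683/7 ≈ 97.5714.


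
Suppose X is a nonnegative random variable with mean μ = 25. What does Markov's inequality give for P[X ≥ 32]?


μ = E[X] = 25, a = 32.
Markov: P[X ≥ 32] ≤ μ/a = (25)/32 = 25/32.
Numerically: ≈ 0.781.
(Since a = 32 > μ = 25.000, the bound 25/32 is < 1 and informative.)

P[X ≥ 32] ≤ 25/32 ≈ 0.781.


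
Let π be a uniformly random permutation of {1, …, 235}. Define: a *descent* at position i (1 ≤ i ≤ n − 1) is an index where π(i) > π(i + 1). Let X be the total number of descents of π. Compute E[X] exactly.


Write X = Σ X_I over i = 1, …, 234, with X_I the indicator of one descent.
There are 234 indicators.
For each fixed i, the pair (π(i), π(i+1)) is a uniformly random ordered pair of distinct values from {1, …, 235}; by symmetry P[π(i) > π(i+1)] = 1/2.
By linearity: E[X] = 234 · (1/2) = (235 − 1) · (1/2) = 117 ≈ 117.000.

E[X] = 117 = 117.000.


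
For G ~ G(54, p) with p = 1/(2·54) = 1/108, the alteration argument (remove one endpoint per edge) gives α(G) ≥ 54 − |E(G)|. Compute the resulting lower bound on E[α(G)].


E[|E(G)|] = C(54, 2)·p = 1431 · (1/108) = 53/4.
E[α(G)] ≥ n − E[|E(G)|] = 54 − 53/4 = 163/4.
Numerically: ≈ 40.750000.
(This is only a lower bound; the true E[α(G)] may be larger.)

E[α(G)] ≥ 163/4 ≈ 40.750000.


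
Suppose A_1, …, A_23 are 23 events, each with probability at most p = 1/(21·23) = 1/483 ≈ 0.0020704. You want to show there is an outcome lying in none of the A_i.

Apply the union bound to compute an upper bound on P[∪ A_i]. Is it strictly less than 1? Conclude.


Union bound: P[∪_{i=1}^{23} A_i] ≤ Σ_i P[A_i] ≤ 23·p = 23·(1/483) = 1/21.
Numerically: 1/21 ≈ 0.0476190.
Is 1/21 < 1? YES.
Since P[∪ A_i] ≤ 1/21 < 1, the complement has P[∩ A_i^c] ≥ 1 − 1/21 = 20/21 > 0, so some outcome avoids every A_i.

23·p = 1/21 ≈ 0.0476190; existence CERTIFIED by the union bound.


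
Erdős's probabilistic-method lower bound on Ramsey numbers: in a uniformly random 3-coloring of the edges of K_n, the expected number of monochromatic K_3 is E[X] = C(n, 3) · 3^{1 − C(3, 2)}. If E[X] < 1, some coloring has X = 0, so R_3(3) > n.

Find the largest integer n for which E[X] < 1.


We need C(n, 3) · 3^{1 − 3} < 1, i.e. C(n, 3) < 3^{3 − 1} = 9.
Check values of n near the boundary:
  n = 3: C(3, 3) = 1; 1 < 9? YES
  n = 4: C(4, 3) = 4; 4 < 9? YES
  n = 5: C(5, 3) = 10; 10 < 9? NO
The largest n with C(n, 3) < 9 is n = 4 (where E[X] = 4/9 ≈ 0.4444444). Hence R_3(3) > 4, i.e. R_3(3) ≥ 5.

Largest n = 4; hence R_3(3) > 4.


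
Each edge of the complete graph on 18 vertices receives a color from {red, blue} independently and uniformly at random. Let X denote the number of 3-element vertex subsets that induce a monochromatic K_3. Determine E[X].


Let X = Σ_S X_S over the C(18, 3) = 816 subsets S of size 3, where X_S = 1 if the K_3 on S is monochromatic.
For a fixed S, the K_3 on S has C(3, 2) = 3 edges. P[all 3 edges red] = (1/2)^3, and likewise for blue, so P[monochromatic] = 2·(1/2)^3 = 2^{1 − 3} = 1/4.
Summing: E[X] = C(18, 3) · 2^{1 − 3} = 816 · 1/4 = 204.
Numerically: E[X] ≈ 204.0000.

E[X] = C(18,3)·2^(1−C(3,2)) = 204 ≈ 204.0000.


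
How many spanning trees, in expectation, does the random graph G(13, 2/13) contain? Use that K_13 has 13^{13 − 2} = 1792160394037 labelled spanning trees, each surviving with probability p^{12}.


K_13 has 13^{13 − 2} = 1792160394037 labelled spanning trees.
For each such spanning tree H, let X_H = 1 if all 12 edges of H are present in G. Then P[X_H = 1] = p^{12} = (2/13)^{12} = 4096/23298085122481.
By linearity: E[X] = Σ_H E[X_H] = 1792160394037 · p^{12} = 1792160394037 · 4096/23298085122481 = 4096/13.
Numerically: E[X] ≈ 315.

E[X] = 1792160394037 · (2/13)^{12} = 4096/13 ≈ 315.


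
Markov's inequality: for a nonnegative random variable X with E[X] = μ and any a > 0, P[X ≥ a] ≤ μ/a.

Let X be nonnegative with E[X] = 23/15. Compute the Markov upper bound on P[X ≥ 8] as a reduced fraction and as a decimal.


μ = E[X] = 23/15, a = 8.
Markov: P[X ≥ 8] ≤ μ/a = (23/15)/8 = 23/120.
Numerically: ≈ 0.191667.
(Since a = 8 > μ = 1.533333, the bound 23/120 is < 1 and informative.)

P[X ≥ 8] ≤ 23/120 ≈ 0.191667.


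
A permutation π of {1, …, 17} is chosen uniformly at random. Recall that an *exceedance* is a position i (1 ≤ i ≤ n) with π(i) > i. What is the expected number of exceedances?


Write X = Σ_{i=1}^{17} X_i, where X_i = 1_{π(i) > i}.
For each fixed i, π(i) is uniform over {1, …, 17} (marginal of a uniform permutation), so P[π(i) > i] = (n − i)/n. Summing: Σ_{i=1}^{17} (n − i)/n = (0 + 1 + … + 16)/17 = 17(17 − 1)/(2·17) = (17 − 1)/2.
Hence E[X] = Σ_{i=1}^{17} (17 − i)/17 = 8 ≈ 8.0000.

E[X] = 8 = 8.0000.


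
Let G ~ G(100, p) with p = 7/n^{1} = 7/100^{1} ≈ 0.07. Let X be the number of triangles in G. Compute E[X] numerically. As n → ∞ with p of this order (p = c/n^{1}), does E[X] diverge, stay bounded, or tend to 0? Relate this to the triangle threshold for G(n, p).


Number of potential triangles: C(100, 3) = 161700.
Each occurs with probability p³ ≈ (0.07)³ ≈ 3.4300000e-04.
By linearity: E[X] = C(100, 3)·p³ ≈ 161700 · 3.4300000e-04 ≈ 55.46310.
Here α = 1, so p = 7/n is exactly at the triangle threshold p ~ 1/n. Asymptotically E[X] → c³/6 = 7³/6 = 343/6 ≈ 57.16667, a bounded constant. In this regime the triangle count is asymptotically Poisson(c³/6).

E[X] ≈ 55.46310; in regime p = Θ(1/n^{1}) E[X] stays bounded (at the triangle threshold p ~ 1/n).


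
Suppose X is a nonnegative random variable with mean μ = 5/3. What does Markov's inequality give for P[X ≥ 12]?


μ = E[X] = 5/3, a = 12.
Markov: P[X ≥ 12] ≤ μ/a = (5/3)/12 = 5/36.
Numerically: ≈ 0.138889.
(Since a = 12 > μ = 1.666667, the bound 5/36 is < 1 and informative.)

P[X ≥ 12] ≤ 5/36 ≈ 0.138889.


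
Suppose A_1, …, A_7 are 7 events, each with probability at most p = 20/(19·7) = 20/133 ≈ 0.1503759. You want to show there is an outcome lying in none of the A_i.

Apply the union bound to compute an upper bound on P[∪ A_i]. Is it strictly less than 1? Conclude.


Union bound: P[∪_{i=1}^{7} A_i] ≤ Σ_i P[A_i] ≤ 7·p = 7·(20/133) = 20/19.
Numerically: 20/19 ≈ 1.0526316.
Is 20/19 < 1? NO.
Since the bound 20/19 is ≥ 1, the union bound is uninformative here; it does NOT by itself certify existence.

7·p = 20/19 ≈ 1.0526316; existence NOT certified by the union bound.


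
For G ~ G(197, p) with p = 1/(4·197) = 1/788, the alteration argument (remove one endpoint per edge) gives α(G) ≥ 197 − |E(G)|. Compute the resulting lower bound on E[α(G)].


E[|E(G)|] = C(197, 2)·p = 19306 · (1/788) = 49/2.
E[α(G)] ≥ n − E[|E(G)|] = 197 − 49/2 = 345/2.
Numerically: ≈ 172.500.
(This is only a lower bound; the true E[α(G)] may be larger.)

E[α(G)] ≥ 345/2 ≈ 172.500.


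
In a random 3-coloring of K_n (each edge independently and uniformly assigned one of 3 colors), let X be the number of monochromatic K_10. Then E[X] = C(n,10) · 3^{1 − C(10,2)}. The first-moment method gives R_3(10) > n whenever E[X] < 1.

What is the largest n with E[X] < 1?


We need C(n, 10) · 3^{1 − 45} < 1, i.e. C(n, 10) < 3^{45 − 1} = 984770902183611232881.
Check values of n near the boundary:
  n = 572: C(572, 10) = 954640815642161682606; 954640815642161682606 < 984770902183611232881? YES
  n = 573: C(573, 10) = 971597135635805762226; 971597135635805762226 < 984770902183611232881? YES
  n = 574: C(574, 10) = 988824035203816502691; 988824035203816502691 < 984770902183611232881? NO
  n = 575: C(575, 10) = 1006325345561406175305; 1006325345561406175305 < 984770902183611232881? NO
  n = 576: C(576, 10) = 1024104945306307344480; 1024104945306307344480 < 984770902183611232881? NO
The largest n with C(n, 10) < 984770902183611232881 is n = 573 (where E[X] = 35985079097622435638/36472996377170786403 ≈ 0.9866). Hence R_3(10) > 573, i.e. R_3(10) ≥ 574.

Largest n = 573; hence R_3(10) > 573.


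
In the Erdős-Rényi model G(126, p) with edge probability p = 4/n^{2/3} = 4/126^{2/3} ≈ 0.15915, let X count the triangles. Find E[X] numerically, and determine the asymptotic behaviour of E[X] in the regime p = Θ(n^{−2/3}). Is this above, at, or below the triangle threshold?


Number of potential triangles: C(126, 3) = 325500.
Each occurs with probability p³ ≈ (0.15915)³ ≈ 4.0312421e-03.
By linearity: E[X] = C(126, 3)·p³ ≈ 325500 · 4.0312421e-03 ≈ 1312.16931.
Since α = 2/3 < 1, p = c/n^{2/3} ≫ 1/n is above the triangle threshold p ~ 1/n. Asymptotically E[X] ~ (c³/6)·n^{3(1−α)} = (4³/6)·n^{1} → ∞; triangles are abundant w.h.p.

E[X] ≈ 1312.16931; in regime p = Θ(1/n^{2/3}) E[X] diverges (above the triangle threshold p ~ 1/n).


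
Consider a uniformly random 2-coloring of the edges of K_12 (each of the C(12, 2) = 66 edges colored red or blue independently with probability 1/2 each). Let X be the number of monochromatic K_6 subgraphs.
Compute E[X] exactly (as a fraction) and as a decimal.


Let X = Σ_S X_S over the C(12, 6) = 924 subsets S of size 6, where X_S = 1 if the K_6 on S is monochromatic.
For a fixed S, the K_6 on S has C(6, 2) = 15 edges. P[all 15 edges red] = (1/2)^15, and likewise for blue, so P[monochromatic] = 2·(1/2)^15 = 2^{1 − 15} = 1/16384.
By linearity: E[X] = C(12, 6) · 2^{1 − 15} = 924 · 1/16384 = 231/4096.
Numerically: E[X] ≈ 0.0564.

E[X] = C(12,6)·2^(1−C(6,2)) = 231/4096 ≈ 0.0564.


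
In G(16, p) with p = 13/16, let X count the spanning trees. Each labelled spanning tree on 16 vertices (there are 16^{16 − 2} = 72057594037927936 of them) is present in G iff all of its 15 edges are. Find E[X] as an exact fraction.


K_16 has 16^{16 − 2} = 72057594037927936 labelled spanning trees.
For each such spanning tree H, let X_H = 1 if all 15 edges of H are present in G. Then P[X_H = 1] = p^{15} = (13/16)^{15} = 51185893014090757/1152921504606846976.
By linearity: E[X] = Σ_H E[X_H] = 72057594037927936 · p^{15} = 72057594037927936 · 51185893014090757/1152921504606846976 = 51185893014090757/16.
Numerically: E[X] ≈ 3.2e+15.

E[X] = 72057594037927936 · (13/16)^{15} = 51185893014090757/16 ≈ 3.2e+15.


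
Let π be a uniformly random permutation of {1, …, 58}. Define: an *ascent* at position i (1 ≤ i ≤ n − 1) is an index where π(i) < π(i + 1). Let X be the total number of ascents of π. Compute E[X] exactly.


Write X = Σ X_I over i = 1, …, 57, with X_I the indicator of one ascent.
There are 57 indicators.
For each fixed i, the pair (π(i), π(i+1)) is a uniformly random ordered pair of distinct values from {1, …, 58}; by symmetry P[π(i) < π(i+1)] = 1/2.
By linearity: E[X] = 57 · (1/2) = (58 − 1) · (1/2) = 57/2 ≈ 28.5000.

E[X] = 57/2 = 28.5000.


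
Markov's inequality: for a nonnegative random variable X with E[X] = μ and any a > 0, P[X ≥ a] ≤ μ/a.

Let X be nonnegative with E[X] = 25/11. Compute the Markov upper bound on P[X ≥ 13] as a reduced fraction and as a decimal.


μ = E[X] = 25/11, a = 13.
Markov: P[X ≥ 13] ≤ μ/a = (25/11)/13 = 25/143.
Numerically: ≈ 0.175.
(Since a = 13 > μ = 2.273, the bound 25/143 is < 1 and informative.)

P[X ≥ 13] ≤ 25/143 ≈ 0.175.


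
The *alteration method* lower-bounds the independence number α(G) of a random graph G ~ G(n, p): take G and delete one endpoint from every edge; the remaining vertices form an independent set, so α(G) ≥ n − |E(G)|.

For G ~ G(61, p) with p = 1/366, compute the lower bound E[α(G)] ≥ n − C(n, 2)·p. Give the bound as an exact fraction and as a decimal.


E[|E(G)|] = C(61, 2)·p = 1830 · (1/366) = 5.
E[α(G)] ≥ n − E[|E(G)|] = 61 − 5 = 56.
Numerically: ≈ 56.000.
(This is only a lower bound; the true E[α(G)] may be larger.)

E[α(G)] ≥ 56 ≈ 56.000.


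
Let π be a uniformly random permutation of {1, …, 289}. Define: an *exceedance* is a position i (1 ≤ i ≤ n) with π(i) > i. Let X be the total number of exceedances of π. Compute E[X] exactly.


Write X = Σ_{i=1}^{289} X_i, where X_i = 1_{π(i) > i}.
For each fixed i, π(i) is uniform over {1, …, 289} (marginal of a uniform permutation), so P[π(i) > i] = (n − i)/n. Summing: Σ_{i=1}^{289} (n − i)/n = (0 + 1 + … + 288)/289 = 289(289 − 1)/(2·289) = (289 − 1)/2.
Hence E[X] = Σ_{i=1}^{289} (289 − i)/289 = 144 ≈ 144.000.

E[X] = 144 = 144.000.


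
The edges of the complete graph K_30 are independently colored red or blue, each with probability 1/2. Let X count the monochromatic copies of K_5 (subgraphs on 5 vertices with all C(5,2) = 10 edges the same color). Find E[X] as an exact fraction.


Let X = Σ_S X_S over the C(30, 5) = 142506 subsets S of size 5, where X_S = 1 if the K_5 on S is monochromatic.
For a fixed S, the K_5 on S has C(5, 2) = 10 edges. P[all 10 edges red] = (1/2)^10, and likewise for blue, so P[monochromatic] = 2·(1/2)^10 = 2^{1 − 10} = 1/512.
By linearity of expectation: E[X] = C(30, 5) · 2^{1 − 10} = 142506 · 1/512 = 71253/256.
Numerically: E[X] ≈ 278.33203.

E[X] = C(30,5)·2^(1−C(5,2)) = 71253/256 ≈ 278.33203.


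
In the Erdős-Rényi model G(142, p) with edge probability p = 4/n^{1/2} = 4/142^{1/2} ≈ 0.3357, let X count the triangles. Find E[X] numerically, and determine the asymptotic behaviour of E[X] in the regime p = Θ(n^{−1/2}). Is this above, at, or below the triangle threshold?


Number of potential triangles: C(142, 3) = 467180.
Each occurs with probability p³ ≈ (0.3357)³ ≈ 3.782226e-02.
By linearity: E[X] = C(142, 3)·p³ ≈ 467180 · 3.782226e-02 ≈ 17669.8027.
Since α = 1/2 < 1, p = c/n^{1/2} ≫ 1/n is above the triangle threshold p ~ 1/n. Asymptotically E[X] ~ (c³/6)·n^{3(1−α)} = (4³/6)·n^{1.5} → ∞; triangles are abundant w.h.p.

E[X] ≈ 17669.8027; in regime p = Θ(1/n^{1/2}) E[X] diverges (above the triangle threshold p ~ 1/n).


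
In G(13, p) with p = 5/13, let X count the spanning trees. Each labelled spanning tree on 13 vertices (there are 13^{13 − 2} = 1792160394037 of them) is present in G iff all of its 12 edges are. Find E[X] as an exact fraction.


K_13 has 13^{13 − 2} = 1792160394037 labelled spanning trees.
For each such spanning tree H, let X_H = 1 if all 12 edges of H are present in G. Then P[X_H = 1] = p^{12} = (5/13)^{12} = 244140625/23298085122481.
Summing the indicators: E[X] = Σ_H E[X_H] = 1792160394037 · p^{12} = 1792160394037 · 244140625/23298085122481 = 244140625/13.
Numerically: E[X] ≈ 1.878e+07.

E[X] = 1792160394037 · (5/13)^{12} = 244140625/13 ≈ 1.878e+07.


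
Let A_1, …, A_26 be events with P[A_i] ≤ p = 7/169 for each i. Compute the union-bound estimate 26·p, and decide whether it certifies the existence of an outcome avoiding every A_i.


Union bound: P[∪_{i=1}^{26} A_i] ≤ Σ_i P[A_i] ≤ 26·p = 26·(7/169) = 14/13.
Numerically: 14/13 ≈ 1.076923.
Is 14/13 < 1? NO.
Since the bound 14/13 is ≥ 1, the union bound is uninformative here; it does NOT by itself certify existence.

26·p = 14/13 ≈ 1.076923; existence NOT certified by the union bound.


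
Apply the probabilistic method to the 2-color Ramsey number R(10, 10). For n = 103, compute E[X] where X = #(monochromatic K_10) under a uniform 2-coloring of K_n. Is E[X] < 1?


E[X] = C(103, 10) · 2^{1 − 45} = 23591276125340 · 2^{−44} = 23591276125340/17592186044416.
As a reduced fraction: E[X] = 5897819031335/4398046511104 ≈ 1.34101.
Is E[X] < 1? NO.
Since E[X] ≥ 1, the first-moment bound is inconclusive at n = 103; it does NOT by itself certify R(10, 10) > 103.

E[X] = 5897819031335/4398046511104 ≈ 1.34101; E[X] ≥ 1; first-moment method inconclusive here.


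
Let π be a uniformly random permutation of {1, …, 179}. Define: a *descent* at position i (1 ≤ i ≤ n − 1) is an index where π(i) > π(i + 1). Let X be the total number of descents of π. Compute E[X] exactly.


Write X = Σ X_I over i = 1, …, 178, with X_I the indicator of one descent.
There are 178 indicators.
For each fixed i, the pair (π(i), π(i+1)) is a uniformly random ordered pair of distinct values from {1, …, 179}; by symmetry P[π(i) > π(i+1)] = 1/2.
By linearity: E[X] = 178 · (1/2) = (179 − 1) · (1/2) = 89 ≈ 89.0000.

E[X] = 89 = 89.0000.


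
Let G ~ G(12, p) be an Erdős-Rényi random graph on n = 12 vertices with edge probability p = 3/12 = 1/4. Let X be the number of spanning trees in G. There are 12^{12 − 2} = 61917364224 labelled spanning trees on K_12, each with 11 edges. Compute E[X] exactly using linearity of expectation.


K_12 has 12^{12 − 2} = 61917364224 labelled spanning trees.
For each such spanning tree H, let X_H = 1 if all 11 edges of H are present in G. Then P[X_H = 1] = p^{11} = (1/4)^{11} = 1/4194304.
By linearity: E[X] = Σ_H E[X_H] = 61917364224 · p^{11} = 61917364224 · 1/4194304 = 59049/4.
Numerically: E[X] ≈ 14762.2.

E[X] = 61917364224 · (1/4)^{11} = 59049/4 ≈ 14762.2.


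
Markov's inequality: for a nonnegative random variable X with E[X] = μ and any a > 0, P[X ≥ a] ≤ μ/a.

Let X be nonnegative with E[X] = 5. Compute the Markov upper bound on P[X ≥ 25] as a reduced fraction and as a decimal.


μ = E[X] = 5, a = 25.
Markov: P[X ≥ 25] ≤ μ/a = (5)/25 = 1/5.
Numerically: ≈ 0.200000.
(Since a = 25 > μ = 5.000000, the bound 1/5 is < 1 and informative.)

P[X ≥ 25] ≤ 1/5 ≈ 0.200000.


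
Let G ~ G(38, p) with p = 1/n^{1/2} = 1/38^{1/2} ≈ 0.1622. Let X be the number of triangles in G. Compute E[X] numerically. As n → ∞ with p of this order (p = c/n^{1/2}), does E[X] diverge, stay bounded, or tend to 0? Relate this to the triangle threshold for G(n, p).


Number of potential triangles: C(38, 3) = 8436.
Each occurs with probability p³ ≈ (0.1622)³ ≈ 4.268985e-03.
By linearity: E[X] = C(38, 3)·p³ ≈ 8436 · 4.268985e-03 ≈ 36.0132.
Since α = 1/2 < 1, p = c/n^{1/2} ≫ 1/n is above the triangle threshold p ~ 1/n. Asymptotically E[X] ~ (c³/6)·n^{3(1−α)} = (1³/6)·n^{1.5} → ∞; triangles are abundant w.h.p.

E[X] ≈ 36.0132; in regime p = Θ(1/n^{1/2}) E[X] diverges (above the triangle threshold p ~ 1/n).


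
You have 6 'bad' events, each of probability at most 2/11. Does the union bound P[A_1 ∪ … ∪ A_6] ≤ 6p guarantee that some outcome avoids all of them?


Union bound: P[∪_{i=1}^{6} A_i] ≤ Σ_i P[A_i] ≤ 6·p = 6·(2/11) = 12/11.
Numerically: 12/11 ≈ 1.091.
Is 12/11 < 1? NO.
Since the bound 12/11 is ≥ 1, the union bound is uninformative here; it does NOT by itself certify existence.

6·p = 12/11 ≈ 1.091; existence NOT certified by the union bound.


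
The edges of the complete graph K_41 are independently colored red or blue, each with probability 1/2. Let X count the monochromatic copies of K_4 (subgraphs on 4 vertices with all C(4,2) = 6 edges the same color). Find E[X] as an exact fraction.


Let X = Σ_S X_S over the C(41, 4) = 101270 subsets S of size 4, where X_S = 1 if the K_4 on S is monochromatic.
For a fixed S, the K_4 on S has C(4, 2) = 6 edges. P[all 6 edges red] = (1/2)^6, and likewise for blue, so P[monochromatic] = 2·(1/2)^6 = 2^{1 − 6} = 1/32.
Summing: E[X] = C(41, 4) · 2^{1 − 6} = 101270 · 1/32 = 50635/16.
Numerically: E[X] ≈ 3164.6875.

E[X] = C(41,4)·2^(1−C(4,2)) = 50635/16 ≈ 3164.6875.


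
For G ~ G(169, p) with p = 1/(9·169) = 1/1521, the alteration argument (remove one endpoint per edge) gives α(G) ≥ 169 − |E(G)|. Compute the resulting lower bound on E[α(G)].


E[|E(G)|] = C(169, 2)·p = 14196 · (1/1521) = 28/3.
E[α(G)] ≥ n − E[|E(G)|] = 169 − 28/3 = 479/3.
Numerically: ≈ 159.6667.
(This is only a lower bound; the true E[α(G)] may be larger.)

E[α(G)] ≥ 479/3 ≈ 159.6667.


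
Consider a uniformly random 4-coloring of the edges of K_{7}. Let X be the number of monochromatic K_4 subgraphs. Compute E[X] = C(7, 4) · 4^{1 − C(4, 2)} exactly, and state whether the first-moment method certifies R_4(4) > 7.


E[X] = C(7, 4) · 4^{1 − 6} = 35 · 4^{−5} = 35/1024.
As a reduced fraction: E[X] = 35/1024 ≈ 0.034180.
Is E[X] < 1? YES.
Since E[X] < 1, there exists a 4-coloring of K_{7} with no monochromatic K_4; hence R_4(4) > 7.

E[X] = 35/1024 ≈ 0.034180; E[X] < 1, so R_4(4) > 7.


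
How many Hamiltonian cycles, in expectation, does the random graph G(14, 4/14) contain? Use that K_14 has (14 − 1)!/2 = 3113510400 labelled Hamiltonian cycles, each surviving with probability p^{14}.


K_14 has (14 − 1)!/2 = 3113510400 labelled Hamiltonian cycles.
For each such Hamiltonian cycle H, let X_H = 1 if all 14 edges of H are present in G. Then P[X_H = 1] = p^{14} = (2/7)^{14} = 16384/678223072849.
Summing the indicators: E[X] = Σ_H E[X_H] = 3113510400 · p^{14} = 3113510400 · 16384/678223072849 = 7287393484800/96889010407.
Numerically: E[X] ≈ 75.2138.

E[X] = 3113510400 · (2/7)^{14} = 7287393484800/96889010407 ≈ 75.2138.


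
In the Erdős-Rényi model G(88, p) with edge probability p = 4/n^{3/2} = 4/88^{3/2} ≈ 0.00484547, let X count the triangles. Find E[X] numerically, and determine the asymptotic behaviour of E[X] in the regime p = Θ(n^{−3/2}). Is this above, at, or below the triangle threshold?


Number of potential triangles: C(88, 3) = 109736.
Each occurs with probability p³ ≈ (0.00484547)³ ≈ 1.13764811e-07.
By linearity: E[X] = C(88, 3)·p³ ≈ 109736 · 1.13764811e-07 ≈ 0.012484.
Since α = 3/2 > 1, p = c/n^{3/2} = o(1/n) is below the triangle threshold p ~ 1/n. Asymptotically E[X] ~ (c³/6)·n^{3(1−α)} = (4³/6)·n^{-1.5} → 0, so by Markov's inequality G has no triangles w.h.p.

E[X] ≈ 0.012484; in regime p = Θ(1/n^{3/2}) E[X] tends to 0 (below the triangle threshold p ~ 1/n).


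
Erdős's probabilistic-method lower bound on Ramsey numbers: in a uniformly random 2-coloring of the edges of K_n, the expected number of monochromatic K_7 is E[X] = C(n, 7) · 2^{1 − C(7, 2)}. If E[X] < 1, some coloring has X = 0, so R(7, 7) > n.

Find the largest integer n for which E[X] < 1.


We need C(n, 7) · 2^{1 − 21} < 1, i.e. C(n, 7) < 2^{21 − 1} = 1048576.
Check values of n near the boundary:
  n = 26: C(26, 7) = 657800; 657800 < 1048576? YES
  n = 27: C(27, 7) = 888030; 888030 < 1048576? YES
  n = 28: C(28, 7) = 1184040; 1184040 < 1048576? NO
  n = 29: C(29, 7) = 1560780; 1560780 < 1048576? NO
  n = 30: C(30, 7) = 2035800; 2035800 < 1048576? NO
The largest n with C(n, 7) < 1048576 is n = 27 (where E[X] = 444015/524288 ≈ 0.846891). Hence R(7, 7) > 27, i.e. R(7, 7) ≥ 28.

Largest n = 27; hence R(7, 7) > 27.


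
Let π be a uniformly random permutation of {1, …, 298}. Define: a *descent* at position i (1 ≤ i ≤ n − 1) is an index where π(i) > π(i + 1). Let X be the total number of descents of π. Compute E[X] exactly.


Write X = Σ X_I over i = 1, …, 297, with X_I the indicator of one descent.
There are 297 indicators.
For each fixed i, the pair (π(i), π(i+1)) is a uniformly random ordered pair of distinct values from {1, …, 298}; by symmetry P[π(i) > π(i+1)] = 1/2.
By linearity: E[X] = 297 · (1/2) = (298 − 1) · (1/2) = 297/2 ≈ 148.500000.

E[X] = 297/2 = 148.500000.


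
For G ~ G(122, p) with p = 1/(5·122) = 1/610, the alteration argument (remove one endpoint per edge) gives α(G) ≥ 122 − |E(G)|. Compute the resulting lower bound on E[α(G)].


E[|E(G)|] = C(122, 2)·p = 7381 · (1/610) = 121/10.
E[α(G)] ≥ n − E[|E(G)|] = 122 − 121/10 = 1099/10.
Numerically: ≈ 109.90000.
(This is only a lower bound; the true E[α(G)] may be larger.)

E[α(G)] ≥ 1099/10 ≈ 109.90000.


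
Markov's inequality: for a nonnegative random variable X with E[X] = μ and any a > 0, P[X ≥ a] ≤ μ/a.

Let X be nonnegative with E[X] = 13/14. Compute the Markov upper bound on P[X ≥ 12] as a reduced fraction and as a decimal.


μ = E[X] = 13/14, a = 12.
Markov: P[X ≥ 12] ≤ μ/a = (13/14)/12 = 13/168.
Numerically: ≈ 0.077.
(Since a = 12 > μ = 0.929, the bound 13/168 is < 1 and informative.)

P[X ≥ 12] ≤ 13/168 ≈ 0.077.


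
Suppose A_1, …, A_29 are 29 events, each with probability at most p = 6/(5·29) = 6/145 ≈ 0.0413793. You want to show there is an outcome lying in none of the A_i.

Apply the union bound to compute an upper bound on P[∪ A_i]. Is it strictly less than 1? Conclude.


Union bound: P[∪_{i=1}^{29} A_i] ≤ Σ_i P[A_i] ≤ 29·p = 29·(6/145) = 6/5.
Numerically: 6/5 ≈ 1.2000000.
Is 6/5 < 1? NO.
Since the bound 6/5 is ≥ 1, the union bound is uninformative here; it does NOT by itself certify existence.

29·p = 6/5 ≈ 1.2000000; existence NOT certified by the union bound.


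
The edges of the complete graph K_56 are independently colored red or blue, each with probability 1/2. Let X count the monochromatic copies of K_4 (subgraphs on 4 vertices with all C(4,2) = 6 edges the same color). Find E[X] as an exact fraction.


Let X = Σ_S X_S over the C(56, 4) = 367290 subsets S of size 4, where X_S = 1 if the K_4 on S is monochromatic.
For a fixed S, the K_4 on S has C(4, 2) = 6 edges. P[all 6 edges red] = (1/2)^6, and likewise for blue, so P[monochromatic] = 2·(1/2)^6 = 2^{1 − 6} = 1/32.
By linearity of expectation: E[X] = C(56, 4) · 2^{1 − 6} = 367290 · 1/32 = 183645/16.
Numerically: E[X] ≈ 11477.81250.

E[X] = C(56,4)·2^(1−C(4,2)) = 183645/16 ≈ 11477.81250.


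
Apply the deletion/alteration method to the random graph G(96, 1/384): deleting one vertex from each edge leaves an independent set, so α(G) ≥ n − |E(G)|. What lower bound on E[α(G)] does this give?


E[|E(G)|] = C(96, 2)·p = 4560 · (1/384) = 95/8.
E[α(G)] ≥ n − E[|E(G)|] = 96 − 95/8 = 673/8.
Numerically: ≈ 84.12500.
(This is only a lower bound; the true E[α(G)] may be larger.)

E[α(G)] ≥ 673/8 ≈ 84.12500.
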